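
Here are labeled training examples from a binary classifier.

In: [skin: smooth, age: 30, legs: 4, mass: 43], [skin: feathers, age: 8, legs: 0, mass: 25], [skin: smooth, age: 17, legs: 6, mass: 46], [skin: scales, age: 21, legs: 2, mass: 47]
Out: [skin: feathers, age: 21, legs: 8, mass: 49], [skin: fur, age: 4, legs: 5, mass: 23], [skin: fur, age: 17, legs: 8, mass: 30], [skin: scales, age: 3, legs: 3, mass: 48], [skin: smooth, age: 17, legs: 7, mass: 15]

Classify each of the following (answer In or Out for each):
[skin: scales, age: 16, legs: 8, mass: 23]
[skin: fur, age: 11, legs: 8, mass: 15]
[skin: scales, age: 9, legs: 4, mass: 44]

The common property of the 'In' items is: legs ≤ 6 AND age ≥ 8. No 'Out' item has it.
[skin: scales, age: 16, legs: 8, mass: 23]: Out (legs = 8, age = 16).
[skin: fur, age: 11, legs: 8, mass: 15]: Out (legs = 8, age = 11).
[skin: scales, age: 9, legs: 4, mass: 44]: In (legs = 4, age = 9).

Out, Out, In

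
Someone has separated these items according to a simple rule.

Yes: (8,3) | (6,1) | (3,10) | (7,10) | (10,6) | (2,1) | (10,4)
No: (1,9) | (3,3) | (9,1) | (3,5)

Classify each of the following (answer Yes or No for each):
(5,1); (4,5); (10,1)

No, Yes, Yes

Checking candidate rules against both groups, what survives is: product is even.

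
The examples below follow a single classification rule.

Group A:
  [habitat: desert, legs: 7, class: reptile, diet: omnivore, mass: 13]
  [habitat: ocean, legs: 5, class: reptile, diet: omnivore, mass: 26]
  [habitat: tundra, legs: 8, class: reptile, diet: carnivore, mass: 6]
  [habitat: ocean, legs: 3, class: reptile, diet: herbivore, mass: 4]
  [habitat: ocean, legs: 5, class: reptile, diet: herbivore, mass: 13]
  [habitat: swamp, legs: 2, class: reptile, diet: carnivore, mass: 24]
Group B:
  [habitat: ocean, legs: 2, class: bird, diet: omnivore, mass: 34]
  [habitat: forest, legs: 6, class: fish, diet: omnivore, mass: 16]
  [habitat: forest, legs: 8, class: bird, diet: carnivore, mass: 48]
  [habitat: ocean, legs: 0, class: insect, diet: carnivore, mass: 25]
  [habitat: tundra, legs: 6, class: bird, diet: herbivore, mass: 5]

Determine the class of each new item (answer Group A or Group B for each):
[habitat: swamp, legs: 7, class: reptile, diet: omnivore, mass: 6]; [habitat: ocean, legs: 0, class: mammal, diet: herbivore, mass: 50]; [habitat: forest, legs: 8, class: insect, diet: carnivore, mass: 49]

Checking candidate rules against both groups, what survives is: class is reptile.
[habitat: swamp, legs: 7, class: reptile, diet: omnivore, mass: 6] — class is reptile, hence Group A. [habitat: ocean, legs: 0, class: mammal, diet: herbivore, mass: 50] — class is mammal, hence Group B. [habitat: forest, legs: 8, class: insect, diet: carnivore, mass: 49] — class is insect, hence Group B.

Group A, Group B, Group B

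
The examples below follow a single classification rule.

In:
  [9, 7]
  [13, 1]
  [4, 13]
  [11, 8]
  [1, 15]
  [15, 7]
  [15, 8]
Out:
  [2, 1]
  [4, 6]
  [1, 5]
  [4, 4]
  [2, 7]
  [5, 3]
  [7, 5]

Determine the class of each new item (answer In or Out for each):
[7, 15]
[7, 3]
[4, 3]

In, Out, Out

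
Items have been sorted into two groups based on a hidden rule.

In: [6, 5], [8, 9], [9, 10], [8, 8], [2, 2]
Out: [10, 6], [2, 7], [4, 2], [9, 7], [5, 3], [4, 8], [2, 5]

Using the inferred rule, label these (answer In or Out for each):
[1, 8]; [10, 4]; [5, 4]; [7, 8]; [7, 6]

The common property of the 'In' items is: |first − second| ≤ 1. No 'Out' item has it.
[1, 8] → |1−8| = 7 → Out. [10, 4] → |10−4| = 6 → Out. [5, 4] → |5−4| = 1 → In. [7, 8] → |7−8| = 1 → In. [7, 6] → |7−6| = 1 → In.

Out, Out, In, In, In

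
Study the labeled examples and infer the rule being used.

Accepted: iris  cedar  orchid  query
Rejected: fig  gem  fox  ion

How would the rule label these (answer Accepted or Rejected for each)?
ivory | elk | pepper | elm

Accepted, Rejected, Accepted, Rejected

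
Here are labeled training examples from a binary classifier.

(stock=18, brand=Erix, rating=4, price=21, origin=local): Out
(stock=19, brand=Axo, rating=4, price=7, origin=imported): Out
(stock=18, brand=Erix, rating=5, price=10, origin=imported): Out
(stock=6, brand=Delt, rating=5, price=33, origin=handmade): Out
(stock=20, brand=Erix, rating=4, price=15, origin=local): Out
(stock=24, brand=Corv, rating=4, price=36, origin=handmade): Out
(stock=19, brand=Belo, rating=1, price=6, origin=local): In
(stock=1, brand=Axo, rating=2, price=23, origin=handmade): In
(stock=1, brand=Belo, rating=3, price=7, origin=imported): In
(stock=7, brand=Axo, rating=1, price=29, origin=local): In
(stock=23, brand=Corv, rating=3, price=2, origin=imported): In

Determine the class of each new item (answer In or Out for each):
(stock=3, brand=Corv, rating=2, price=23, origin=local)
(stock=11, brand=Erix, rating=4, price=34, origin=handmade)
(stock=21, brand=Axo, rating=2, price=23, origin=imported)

One predicate separates the groups cleanly: rating ≤ 3.

In, Out, In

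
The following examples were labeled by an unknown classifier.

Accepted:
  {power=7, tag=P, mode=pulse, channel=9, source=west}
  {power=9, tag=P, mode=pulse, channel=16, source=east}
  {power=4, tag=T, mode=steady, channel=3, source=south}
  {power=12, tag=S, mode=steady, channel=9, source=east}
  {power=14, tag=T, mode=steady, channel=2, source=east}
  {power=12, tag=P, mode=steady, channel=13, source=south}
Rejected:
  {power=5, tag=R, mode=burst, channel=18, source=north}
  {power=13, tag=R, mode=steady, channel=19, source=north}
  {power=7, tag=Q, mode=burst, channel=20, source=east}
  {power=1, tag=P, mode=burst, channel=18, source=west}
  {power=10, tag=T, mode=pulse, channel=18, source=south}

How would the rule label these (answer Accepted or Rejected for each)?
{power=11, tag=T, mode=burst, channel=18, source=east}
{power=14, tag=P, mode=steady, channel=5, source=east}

Rejected, Accepted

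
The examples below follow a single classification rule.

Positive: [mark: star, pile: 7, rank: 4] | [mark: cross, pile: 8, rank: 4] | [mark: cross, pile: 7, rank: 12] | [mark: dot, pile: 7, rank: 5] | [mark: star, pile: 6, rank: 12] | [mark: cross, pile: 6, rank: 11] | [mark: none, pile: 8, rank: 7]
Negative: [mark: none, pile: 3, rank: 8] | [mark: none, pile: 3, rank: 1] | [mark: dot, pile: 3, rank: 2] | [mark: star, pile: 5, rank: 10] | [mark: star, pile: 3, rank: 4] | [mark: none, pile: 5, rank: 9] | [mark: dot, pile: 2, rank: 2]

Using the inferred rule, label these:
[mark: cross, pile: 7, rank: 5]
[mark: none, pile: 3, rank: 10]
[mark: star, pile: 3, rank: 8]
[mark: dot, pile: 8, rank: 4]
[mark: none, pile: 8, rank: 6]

'Positive' ⟺ pile ≥ 6.
Positive: [mark: cross, pile: 7, rank: 5], since pile = 7.
Negative: [mark: none, pile: 3, rank: 10], since pile = 3.
Negative: [mark: star, pile: 3, rank: 8], since pile = 3.
Positive: [mark: dot, pile: 8, rank: 4], since pile = 8.
Positive: [mark: none, pile: 8, rank: 6], since pile = 8.

Positive, Negative, Negative, Positive, Positive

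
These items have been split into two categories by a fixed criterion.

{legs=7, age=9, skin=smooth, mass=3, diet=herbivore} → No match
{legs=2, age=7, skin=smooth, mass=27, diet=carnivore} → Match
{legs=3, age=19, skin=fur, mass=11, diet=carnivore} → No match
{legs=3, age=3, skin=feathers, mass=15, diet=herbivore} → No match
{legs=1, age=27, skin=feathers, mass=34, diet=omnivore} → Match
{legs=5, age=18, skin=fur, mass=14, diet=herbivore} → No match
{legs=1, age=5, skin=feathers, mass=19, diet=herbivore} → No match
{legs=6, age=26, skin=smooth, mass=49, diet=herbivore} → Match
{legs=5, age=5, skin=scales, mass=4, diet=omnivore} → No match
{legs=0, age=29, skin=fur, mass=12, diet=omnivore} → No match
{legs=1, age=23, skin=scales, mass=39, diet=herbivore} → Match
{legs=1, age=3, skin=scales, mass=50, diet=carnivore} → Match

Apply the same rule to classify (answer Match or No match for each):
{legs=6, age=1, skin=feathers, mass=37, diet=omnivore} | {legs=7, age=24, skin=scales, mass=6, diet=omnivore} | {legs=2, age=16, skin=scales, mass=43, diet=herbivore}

Match, No match, Match

The pattern is that an item is 'Match' exactly when: mass ≥ 27.
{legs=6, age=1, skin=feathers, mass=37, diet=omnivore}: mass = 37, has this property → Match.
{legs=7, age=24, skin=scales, mass=6, diet=omnivore}: mass = 6, fails this test → No match.
{legs=2, age=16, skin=scales, mass=43, diet=herbivore}: mass = 43, has this property → Match.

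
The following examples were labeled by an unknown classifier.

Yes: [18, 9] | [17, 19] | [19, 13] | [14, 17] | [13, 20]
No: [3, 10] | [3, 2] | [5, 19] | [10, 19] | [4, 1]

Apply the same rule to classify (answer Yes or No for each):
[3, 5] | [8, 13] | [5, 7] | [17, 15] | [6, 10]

The rule appears to be: first ≥ 13.
[3, 5]: first 3, doesn't match → No.
[8, 13]: first 8, doesn't match → No.
[5, 7]: first 5, doesn't match → No.
[17, 15]: first 17, passes → Yes.
[6, 10]: first 6, doesn't match → No.

No, No, No, Yes, No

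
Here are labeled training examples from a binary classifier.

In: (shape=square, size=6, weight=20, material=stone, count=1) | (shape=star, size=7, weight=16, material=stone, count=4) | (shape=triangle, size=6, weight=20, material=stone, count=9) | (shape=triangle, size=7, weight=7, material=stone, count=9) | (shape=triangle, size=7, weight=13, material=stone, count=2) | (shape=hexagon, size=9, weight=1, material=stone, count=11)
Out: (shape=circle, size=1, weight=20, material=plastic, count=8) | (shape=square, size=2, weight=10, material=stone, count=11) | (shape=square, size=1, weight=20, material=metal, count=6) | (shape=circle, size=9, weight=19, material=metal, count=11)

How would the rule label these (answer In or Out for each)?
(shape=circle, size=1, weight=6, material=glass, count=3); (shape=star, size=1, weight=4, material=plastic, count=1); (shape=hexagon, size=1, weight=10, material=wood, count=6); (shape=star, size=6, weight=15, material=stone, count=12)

Out, Out, Out, In

The rule appears to be: material is stone AND size ≥ 6.
(shape=circle, size=1, weight=6, material=glass, count=3): material is glass, size = 1, does not pass → Out. (shape=star, size=1, weight=4, material=plastic, count=1): material is plastic, size = 1, does not pass → Out. (shape=hexagon, size=1, weight=10, material=wood, count=6): material is wood, size = 1, does not pass → Out. (shape=star, size=6, weight=15, material=stone, count=12): material is stone, size = 6, has this property → In.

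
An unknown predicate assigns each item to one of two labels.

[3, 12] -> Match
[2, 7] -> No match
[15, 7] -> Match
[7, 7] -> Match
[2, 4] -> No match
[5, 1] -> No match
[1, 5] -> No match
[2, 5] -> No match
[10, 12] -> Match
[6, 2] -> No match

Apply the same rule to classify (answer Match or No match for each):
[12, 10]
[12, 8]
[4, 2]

'Match' ⟺ sum ≥ 14.

Match, Match, No match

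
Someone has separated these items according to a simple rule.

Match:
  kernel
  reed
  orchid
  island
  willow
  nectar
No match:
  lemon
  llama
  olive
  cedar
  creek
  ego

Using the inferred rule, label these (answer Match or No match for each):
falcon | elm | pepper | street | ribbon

Every 'Match' example satisfies: even length. None of the 'No match' examples do.
falcon — length 6, hence Match. elm — length 3, hence No match. pepper — length 6, hence Match. street — length 6, hence Match. ribbon — length 6, hence Match.

Match, No match, Match, Match, Match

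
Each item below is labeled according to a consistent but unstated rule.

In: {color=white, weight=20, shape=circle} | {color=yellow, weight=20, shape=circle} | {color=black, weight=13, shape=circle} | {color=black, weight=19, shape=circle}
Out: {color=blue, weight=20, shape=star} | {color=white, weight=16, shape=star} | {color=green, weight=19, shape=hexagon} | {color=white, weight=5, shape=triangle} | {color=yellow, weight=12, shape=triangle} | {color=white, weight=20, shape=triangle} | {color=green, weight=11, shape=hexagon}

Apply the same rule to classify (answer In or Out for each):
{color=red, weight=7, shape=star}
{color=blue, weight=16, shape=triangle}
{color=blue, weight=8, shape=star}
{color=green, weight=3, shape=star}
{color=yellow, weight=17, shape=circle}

Comparing the two groups points to one rule — shape is circle.
{color=red, weight=7, shape=star}: shape is star — does not satisfy this, so Out.
{color=blue, weight=16, shape=triangle}: shape is triangle — does not satisfy this, so Out.
{color=blue, weight=8, shape=star}: shape is star — does not satisfy this, so Out.
{color=green, weight=3, shape=star}: shape is star — does not satisfy this, so Out.
{color=yellow, weight=17, shape=circle}: shape is circle — qualifies, so In.

Out, Out, Out, Out, In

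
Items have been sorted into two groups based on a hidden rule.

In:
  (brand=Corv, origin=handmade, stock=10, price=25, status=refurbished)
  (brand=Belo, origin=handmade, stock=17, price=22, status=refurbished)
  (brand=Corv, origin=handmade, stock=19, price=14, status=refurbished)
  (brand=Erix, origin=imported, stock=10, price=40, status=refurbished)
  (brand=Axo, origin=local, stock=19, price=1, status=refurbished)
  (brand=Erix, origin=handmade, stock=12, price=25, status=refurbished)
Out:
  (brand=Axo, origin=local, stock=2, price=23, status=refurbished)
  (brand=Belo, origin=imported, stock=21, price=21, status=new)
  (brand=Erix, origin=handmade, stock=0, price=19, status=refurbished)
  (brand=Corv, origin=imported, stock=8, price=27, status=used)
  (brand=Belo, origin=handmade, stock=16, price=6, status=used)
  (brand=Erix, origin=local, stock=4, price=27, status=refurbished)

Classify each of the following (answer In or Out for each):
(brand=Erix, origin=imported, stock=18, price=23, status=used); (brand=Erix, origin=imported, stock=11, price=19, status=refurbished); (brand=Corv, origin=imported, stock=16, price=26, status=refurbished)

The classifier is using: status is refurbished AND stock ≥ 8.
(brand=Erix, origin=imported, stock=18, price=23, status=used): status is used, stock = 18 — does not satisfy this, so Out. (brand=Erix, origin=imported, stock=11, price=19, status=refurbished): status is refurbished, stock = 11 — passes, so In. (brand=Corv, origin=imported, stock=16, price=26, status=refurbished): status is refurbished, stock = 16 — passes, so In.

Out, In, In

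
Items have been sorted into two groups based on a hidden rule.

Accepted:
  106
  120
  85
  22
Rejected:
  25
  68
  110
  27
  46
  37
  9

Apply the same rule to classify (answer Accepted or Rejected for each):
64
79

A rule that fits every label: ≡ 1 (mod 7) — true of each 'Accepted' example, false of each 'Rejected' one.
Accepted: 64, since 64 mod 7 = 1.
Rejected: 79, since 79 mod 7 = 2.

Accepted, Rejected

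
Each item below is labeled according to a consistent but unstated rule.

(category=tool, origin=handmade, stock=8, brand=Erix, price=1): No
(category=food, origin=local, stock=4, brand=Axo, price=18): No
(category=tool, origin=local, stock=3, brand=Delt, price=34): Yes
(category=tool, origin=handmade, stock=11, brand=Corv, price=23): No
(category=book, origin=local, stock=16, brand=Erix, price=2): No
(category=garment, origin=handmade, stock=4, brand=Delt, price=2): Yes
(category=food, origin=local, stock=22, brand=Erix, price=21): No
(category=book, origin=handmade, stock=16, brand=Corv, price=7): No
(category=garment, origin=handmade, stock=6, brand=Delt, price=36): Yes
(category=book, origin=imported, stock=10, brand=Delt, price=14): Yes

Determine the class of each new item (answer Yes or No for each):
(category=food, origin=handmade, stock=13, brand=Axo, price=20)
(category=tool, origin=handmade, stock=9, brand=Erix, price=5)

The pattern is that an item is 'Yes' exactly when: brand is Delt.
(category=food, origin=handmade, stock=13, brand=Axo, price=20) → brand is Axo → No. (category=tool, origin=handmade, stock=9, brand=Erix, price=5) → brand is Erix → No.

No, No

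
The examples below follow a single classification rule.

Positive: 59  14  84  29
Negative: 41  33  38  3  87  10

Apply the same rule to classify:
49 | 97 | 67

Positive, Negative, Negative

Every 'Positive' example satisfies: ≡ 4 (mod 5). None of the 'Negative' examples do.
49 → 49 mod 5 = 4 → Positive.
97 → 97 mod 5 = 2 → Negative.
67 → 67 mod 5 = 2 → Negative.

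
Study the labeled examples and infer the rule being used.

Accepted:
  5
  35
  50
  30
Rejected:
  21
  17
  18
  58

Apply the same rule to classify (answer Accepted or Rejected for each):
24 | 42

'Accepted' ⟺ multiple of 5.

Rejected, Rejected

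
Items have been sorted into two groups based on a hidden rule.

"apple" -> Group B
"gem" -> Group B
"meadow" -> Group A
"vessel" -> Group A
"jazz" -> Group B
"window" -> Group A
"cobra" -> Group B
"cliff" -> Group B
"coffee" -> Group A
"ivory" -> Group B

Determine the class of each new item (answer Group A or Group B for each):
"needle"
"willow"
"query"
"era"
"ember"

The classifier is using: length 6.
"needle" — length 6, hence Group A. "willow" — length 6, hence Group A. "query" — length 5, hence Group B. "era" — length 3, hence Group B. "ember" — length 5, hence Group B.

Group A, Group A, Group B, Group B, Group B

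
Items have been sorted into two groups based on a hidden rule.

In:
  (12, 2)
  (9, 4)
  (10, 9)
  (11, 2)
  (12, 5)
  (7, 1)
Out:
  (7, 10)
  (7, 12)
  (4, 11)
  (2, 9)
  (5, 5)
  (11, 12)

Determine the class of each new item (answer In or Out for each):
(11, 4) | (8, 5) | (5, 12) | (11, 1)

In, In, Out, In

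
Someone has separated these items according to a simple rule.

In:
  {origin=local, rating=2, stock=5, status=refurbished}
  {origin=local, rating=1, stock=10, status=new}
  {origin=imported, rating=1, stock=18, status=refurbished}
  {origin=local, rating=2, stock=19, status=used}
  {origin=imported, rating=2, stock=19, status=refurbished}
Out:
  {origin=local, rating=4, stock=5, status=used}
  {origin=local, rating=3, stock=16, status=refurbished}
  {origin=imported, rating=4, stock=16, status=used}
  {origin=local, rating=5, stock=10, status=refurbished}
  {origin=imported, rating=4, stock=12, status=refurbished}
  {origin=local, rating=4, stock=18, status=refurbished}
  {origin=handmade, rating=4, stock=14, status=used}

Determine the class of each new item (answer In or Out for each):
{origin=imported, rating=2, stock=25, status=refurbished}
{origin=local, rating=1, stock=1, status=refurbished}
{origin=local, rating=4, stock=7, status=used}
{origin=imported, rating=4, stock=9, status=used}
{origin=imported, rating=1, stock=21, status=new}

In, In, Out, Out, In

The rule appears to be: rating ≤ 2.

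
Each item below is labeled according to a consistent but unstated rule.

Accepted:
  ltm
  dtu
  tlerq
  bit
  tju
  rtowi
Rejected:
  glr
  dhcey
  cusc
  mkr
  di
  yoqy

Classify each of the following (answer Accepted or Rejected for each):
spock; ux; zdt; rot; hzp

The rule appears to be: contains 't'.
spock: Rejected (no 't'). ux: Rejected (no 't'). zdt: Accepted (has 't'). rot: Accepted (has 't'). hzp: Rejected (no 't').

Rejected, Rejected, Accepted, Accepted, Rejected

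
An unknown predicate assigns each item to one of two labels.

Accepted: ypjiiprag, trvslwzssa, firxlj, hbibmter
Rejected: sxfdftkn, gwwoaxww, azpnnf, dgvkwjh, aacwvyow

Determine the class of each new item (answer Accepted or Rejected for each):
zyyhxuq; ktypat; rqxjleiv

Rejected, Rejected, Accepted

A rule that fits every label: contains 'r' — true of each 'Accepted' example, false of each 'Rejected' one.
zyyhxuq — no 'r', hence Rejected. ktypat — no 'r', hence Rejected. rqxjleiv — has 'r', hence Accepted.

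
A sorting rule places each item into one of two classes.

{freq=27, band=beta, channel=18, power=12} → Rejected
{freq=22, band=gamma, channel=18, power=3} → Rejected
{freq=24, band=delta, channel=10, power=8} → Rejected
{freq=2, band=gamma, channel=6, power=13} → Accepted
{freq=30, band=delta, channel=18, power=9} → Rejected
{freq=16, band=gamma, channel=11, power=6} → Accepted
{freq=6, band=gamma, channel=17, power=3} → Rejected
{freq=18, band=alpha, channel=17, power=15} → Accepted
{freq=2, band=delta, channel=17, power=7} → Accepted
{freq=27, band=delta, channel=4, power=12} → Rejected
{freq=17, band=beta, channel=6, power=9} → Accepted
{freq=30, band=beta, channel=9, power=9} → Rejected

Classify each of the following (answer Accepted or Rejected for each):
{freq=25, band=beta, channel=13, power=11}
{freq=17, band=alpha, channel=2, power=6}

Rejected, Accepted

The distinguishing property — power ≥ 6 AND freq ≤ 18 — holds for all the 'Accepted' cases and none of the 'Rejected' cases.
{freq=25, band=beta, channel=13, power=11}: power = 11, freq = 25, does not fit → Rejected. {freq=17, band=alpha, channel=2, power=6}: power = 6, freq = 17, passes → Accepted.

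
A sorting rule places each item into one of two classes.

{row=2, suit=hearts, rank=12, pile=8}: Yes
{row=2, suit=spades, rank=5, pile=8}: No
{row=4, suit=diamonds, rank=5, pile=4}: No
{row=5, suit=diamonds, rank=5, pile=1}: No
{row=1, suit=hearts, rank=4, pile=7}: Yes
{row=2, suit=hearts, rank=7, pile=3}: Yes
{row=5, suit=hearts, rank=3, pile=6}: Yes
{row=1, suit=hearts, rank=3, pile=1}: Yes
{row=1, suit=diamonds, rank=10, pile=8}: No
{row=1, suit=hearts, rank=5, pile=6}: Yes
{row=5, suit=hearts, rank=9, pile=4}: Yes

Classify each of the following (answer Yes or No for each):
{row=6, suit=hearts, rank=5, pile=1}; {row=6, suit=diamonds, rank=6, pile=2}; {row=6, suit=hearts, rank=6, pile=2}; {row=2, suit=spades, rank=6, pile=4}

Yes, No, Yes, No

Every 'Yes' example satisfies: suit is hearts. None of the 'No' examples do.
{row=6, suit=hearts, rank=5, pile=1}: suit is hearts — matches, so Yes.
{row=6, suit=diamonds, rank=6, pile=2}: suit is diamonds — does not pass, so No.
{row=6, suit=hearts, rank=6, pile=2}: suit is hearts — matches, so Yes.
{row=2, suit=spades, rank=6, pile=4}: suit is spades — does not pass, so No.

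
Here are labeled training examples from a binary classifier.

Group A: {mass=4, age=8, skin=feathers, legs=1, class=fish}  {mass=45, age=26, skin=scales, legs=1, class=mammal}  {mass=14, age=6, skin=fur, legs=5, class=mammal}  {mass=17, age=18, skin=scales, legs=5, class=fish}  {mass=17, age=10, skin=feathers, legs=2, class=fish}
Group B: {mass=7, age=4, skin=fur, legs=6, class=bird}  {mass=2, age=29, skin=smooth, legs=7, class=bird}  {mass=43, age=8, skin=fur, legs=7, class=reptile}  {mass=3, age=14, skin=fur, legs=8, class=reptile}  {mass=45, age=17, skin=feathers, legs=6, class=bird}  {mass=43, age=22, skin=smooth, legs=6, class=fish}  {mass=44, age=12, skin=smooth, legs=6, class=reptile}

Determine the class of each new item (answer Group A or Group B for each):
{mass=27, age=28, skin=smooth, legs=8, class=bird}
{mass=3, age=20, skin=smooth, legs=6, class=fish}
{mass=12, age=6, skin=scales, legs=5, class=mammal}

Group B, Group B, Group A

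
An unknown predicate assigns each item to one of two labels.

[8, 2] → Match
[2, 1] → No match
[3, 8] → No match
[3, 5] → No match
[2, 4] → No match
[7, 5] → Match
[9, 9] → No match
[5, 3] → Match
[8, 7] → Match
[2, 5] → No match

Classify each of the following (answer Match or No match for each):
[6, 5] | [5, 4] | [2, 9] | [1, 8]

The pattern is that an item is 'Match' exactly when: first > second AND sum ≥ 6.
Match: [6, 5], since 6 > 5, 6+5 = 11. Match: [5, 4], since 5 > 4, 5+4 = 9. No match: [2, 9], since 2 < 9, 2+9 = 11. No match: [1, 8], since 1 < 8, 1+8 = 9.

Match, Match, No match, No match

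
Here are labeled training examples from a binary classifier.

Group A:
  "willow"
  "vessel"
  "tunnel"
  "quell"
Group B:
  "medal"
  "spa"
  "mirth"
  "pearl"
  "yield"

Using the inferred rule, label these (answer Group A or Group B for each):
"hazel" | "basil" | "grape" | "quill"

A rule that fits every label: has a double letter — true of each 'Group A' example, false of each 'Group B' one.
Group B: "hazel", since no doubled letter.
Group B: "basil", since no doubled letter.
Group B: "grape", since no doubled letter.
Group A: "quill", since 'll' doubled.

Group B, Group B, Group B, Group A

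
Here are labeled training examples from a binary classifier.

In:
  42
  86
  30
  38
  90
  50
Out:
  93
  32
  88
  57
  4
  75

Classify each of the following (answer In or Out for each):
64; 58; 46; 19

Out, In, In, Out

The rule appears to be: ≡ 2 (mod 4).
Out: 64, since 64 mod 4 = 0.
In: 58, since 58 mod 4 = 2.
In: 46, since 46 mod 4 = 2.
Out: 19, since 19 mod 4 = 3.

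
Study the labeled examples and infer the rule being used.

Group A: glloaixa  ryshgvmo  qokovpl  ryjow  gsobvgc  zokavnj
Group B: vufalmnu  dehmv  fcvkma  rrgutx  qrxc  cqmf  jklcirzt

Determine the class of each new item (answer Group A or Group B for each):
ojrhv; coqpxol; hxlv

Checking candidate rules against both groups, what survives is: contains 'o'.
ojrhv: Group A (has 'o').
coqpxol: Group A (has 'o').
hxlv: Group B (no 'o').

Group A, Group A, Group B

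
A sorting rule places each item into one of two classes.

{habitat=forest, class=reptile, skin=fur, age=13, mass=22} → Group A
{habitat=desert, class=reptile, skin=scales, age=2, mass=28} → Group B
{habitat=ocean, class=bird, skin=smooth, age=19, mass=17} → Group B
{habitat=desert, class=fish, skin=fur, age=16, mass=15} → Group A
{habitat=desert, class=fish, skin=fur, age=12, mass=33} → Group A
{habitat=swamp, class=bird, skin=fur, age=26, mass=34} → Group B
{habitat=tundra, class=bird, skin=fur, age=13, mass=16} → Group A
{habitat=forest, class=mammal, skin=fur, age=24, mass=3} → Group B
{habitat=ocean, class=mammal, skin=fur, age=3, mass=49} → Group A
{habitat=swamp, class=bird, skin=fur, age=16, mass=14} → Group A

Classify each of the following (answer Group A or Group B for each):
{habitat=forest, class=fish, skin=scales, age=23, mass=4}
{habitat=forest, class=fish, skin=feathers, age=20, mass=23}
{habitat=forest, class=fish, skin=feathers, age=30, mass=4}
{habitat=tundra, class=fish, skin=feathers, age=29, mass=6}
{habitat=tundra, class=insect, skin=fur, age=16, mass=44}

The pattern is that an item is 'Group A' exactly when: skin is fur AND age ≤ 16.
{habitat=forest, class=fish, skin=scales, age=23, mass=4}: Group B (skin is scales, age = 23). {habitat=forest, class=fish, skin=feathers, age=20, mass=23}: Group B (skin is feathers, age = 20). {habitat=forest, class=fish, skin=feathers, age=30, mass=4}: Group B (skin is feathers, age = 30). {habitat=tundra, class=fish, skin=feathers, age=29, mass=6}: Group B (skin is feathers, age = 29). {habitat=tundra, class=insect, skin=fur, age=16, mass=44}: Group A (skin is fur, age = 16).

Group B, Group B, Group B, Group B, Group A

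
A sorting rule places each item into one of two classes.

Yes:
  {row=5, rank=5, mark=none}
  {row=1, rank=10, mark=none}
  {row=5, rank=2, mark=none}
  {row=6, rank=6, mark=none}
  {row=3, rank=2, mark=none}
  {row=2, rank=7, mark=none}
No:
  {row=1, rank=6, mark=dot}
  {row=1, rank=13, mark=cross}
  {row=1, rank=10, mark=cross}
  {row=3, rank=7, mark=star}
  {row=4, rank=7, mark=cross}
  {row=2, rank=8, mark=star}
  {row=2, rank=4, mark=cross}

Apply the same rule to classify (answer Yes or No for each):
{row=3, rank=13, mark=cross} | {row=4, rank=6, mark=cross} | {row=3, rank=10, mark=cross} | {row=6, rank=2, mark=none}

Rule: mark is none. This holds for each 'Yes' example and fails for each 'No' one.
{row=3, rank=13, mark=cross} → mark is cross → No. {row=4, rank=6, mark=cross} → mark is cross → No. {row=3, rank=10, mark=cross} → mark is cross → No. {row=6, rank=2, mark=none} → mark is none → Yes.

No, No, No, Yes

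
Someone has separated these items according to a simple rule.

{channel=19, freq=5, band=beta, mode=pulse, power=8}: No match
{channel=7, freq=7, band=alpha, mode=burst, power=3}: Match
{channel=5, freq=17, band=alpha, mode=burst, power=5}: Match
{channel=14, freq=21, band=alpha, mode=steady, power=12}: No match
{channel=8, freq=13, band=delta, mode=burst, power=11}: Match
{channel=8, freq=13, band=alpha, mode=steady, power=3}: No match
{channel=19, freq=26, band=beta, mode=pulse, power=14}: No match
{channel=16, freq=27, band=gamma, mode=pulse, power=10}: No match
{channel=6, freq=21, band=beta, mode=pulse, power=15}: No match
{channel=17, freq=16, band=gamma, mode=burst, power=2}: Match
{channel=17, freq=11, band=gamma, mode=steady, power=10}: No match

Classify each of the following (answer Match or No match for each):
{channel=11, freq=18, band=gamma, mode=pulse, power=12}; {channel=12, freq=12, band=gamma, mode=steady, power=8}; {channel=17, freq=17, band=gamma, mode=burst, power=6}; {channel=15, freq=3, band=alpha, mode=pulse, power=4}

No match, No match, Match, No match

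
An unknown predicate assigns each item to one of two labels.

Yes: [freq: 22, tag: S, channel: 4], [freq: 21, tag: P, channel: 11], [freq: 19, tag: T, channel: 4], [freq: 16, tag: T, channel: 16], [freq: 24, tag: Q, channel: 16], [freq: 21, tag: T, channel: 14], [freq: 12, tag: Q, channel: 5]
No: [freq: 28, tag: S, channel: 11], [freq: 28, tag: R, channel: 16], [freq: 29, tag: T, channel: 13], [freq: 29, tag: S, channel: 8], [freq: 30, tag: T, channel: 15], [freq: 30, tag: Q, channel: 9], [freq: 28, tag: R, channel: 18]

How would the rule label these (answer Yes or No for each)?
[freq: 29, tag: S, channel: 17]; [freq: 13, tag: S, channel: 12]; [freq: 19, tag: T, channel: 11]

No, Yes, Yes

The rule appears to be: freq ≤ 24.
No: [freq: 29, tag: S, channel: 17], since freq = 29. Yes: [freq: 13, tag: S, channel: 12], since freq = 13. Yes: [freq: 19, tag: T, channel: 11], since freq = 19.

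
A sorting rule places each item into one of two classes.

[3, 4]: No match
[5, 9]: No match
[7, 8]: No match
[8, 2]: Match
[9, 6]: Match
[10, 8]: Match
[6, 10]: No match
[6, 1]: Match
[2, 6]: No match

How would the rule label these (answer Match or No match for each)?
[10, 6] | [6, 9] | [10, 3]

The common property of the 'Match' items is: first > second. No 'No match' item has it.
[10, 6] → 10 > 6 → Match. [6, 9] → 6 < 9 → No match. [10, 3] → 10 > 3 → Match.

Match, No match, Match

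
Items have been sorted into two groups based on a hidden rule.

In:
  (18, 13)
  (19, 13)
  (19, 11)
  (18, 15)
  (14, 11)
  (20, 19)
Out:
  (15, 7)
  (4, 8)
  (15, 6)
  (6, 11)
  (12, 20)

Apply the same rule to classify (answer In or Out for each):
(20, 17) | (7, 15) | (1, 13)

In, Out, Out

All 'In' examples share one property — sum ≥ 25 AND second is odd — and every 'Out' example lacks it.
(20, 17): 20+17 = 37, second 17 — passes, so In.
(7, 15): 7+15 = 22, second 15 — doesn't qualify, so Out.
(1, 13): 1+13 = 14, second 13 — doesn't qualify, so Out.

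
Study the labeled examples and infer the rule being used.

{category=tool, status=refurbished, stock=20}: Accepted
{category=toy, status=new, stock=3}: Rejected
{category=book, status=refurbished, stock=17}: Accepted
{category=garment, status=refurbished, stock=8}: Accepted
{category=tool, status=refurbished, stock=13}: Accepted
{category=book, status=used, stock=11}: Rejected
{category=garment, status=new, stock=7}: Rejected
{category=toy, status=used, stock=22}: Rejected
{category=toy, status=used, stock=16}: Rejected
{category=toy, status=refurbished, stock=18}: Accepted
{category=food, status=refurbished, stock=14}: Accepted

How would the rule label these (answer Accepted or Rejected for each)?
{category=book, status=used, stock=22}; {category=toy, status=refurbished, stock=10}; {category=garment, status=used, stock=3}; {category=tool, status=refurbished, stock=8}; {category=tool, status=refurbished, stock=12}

Rejected, Accepted, Rejected, Accepted, Accepted

One predicate separates the groups cleanly: status is refurbished.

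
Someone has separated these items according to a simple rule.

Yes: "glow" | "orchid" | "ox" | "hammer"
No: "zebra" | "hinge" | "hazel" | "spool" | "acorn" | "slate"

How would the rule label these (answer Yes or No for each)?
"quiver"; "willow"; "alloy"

Yes, Yes, No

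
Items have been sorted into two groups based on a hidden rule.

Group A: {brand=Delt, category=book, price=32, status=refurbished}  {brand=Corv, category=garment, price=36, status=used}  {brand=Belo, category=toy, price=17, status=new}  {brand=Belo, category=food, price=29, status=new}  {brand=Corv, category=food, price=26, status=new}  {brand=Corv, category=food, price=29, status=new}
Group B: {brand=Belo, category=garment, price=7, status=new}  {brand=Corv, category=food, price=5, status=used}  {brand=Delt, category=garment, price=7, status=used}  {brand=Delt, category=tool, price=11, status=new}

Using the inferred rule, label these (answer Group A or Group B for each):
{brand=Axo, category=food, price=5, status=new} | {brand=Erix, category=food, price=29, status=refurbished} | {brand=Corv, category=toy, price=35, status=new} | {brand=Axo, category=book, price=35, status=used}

The pattern is that an item is 'Group A' exactly when: price ≥ 17.
{brand=Axo, category=food, price=5, status=new}: Group B (price = 5).
{brand=Erix, category=food, price=29, status=refurbished}: Group A (price = 29).
{brand=Corv, category=toy, price=35, status=new}: Group A (price = 35).
{brand=Axo, category=book, price=35, status=used}: Group A (price = 35).

Group B, Group A, Group A, Group A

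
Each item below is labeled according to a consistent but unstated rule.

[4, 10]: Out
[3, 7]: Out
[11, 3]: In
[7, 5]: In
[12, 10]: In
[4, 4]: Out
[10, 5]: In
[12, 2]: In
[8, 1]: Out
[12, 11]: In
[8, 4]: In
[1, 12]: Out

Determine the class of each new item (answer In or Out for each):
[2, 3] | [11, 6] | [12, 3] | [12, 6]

The rule appears to be: first > second AND sum ≥ 10.
[2, 3]: 2 < 3, 2+3 = 5, doesn't qualify → Out.
[11, 6]: 11 > 6, 11+6 = 17, qualifies → In.
[12, 3]: 12 > 3, 12+3 = 15, qualifies → In.
[12, 6]: 12 > 6, 12+6 = 18, qualifies → In.

Out, In, In, In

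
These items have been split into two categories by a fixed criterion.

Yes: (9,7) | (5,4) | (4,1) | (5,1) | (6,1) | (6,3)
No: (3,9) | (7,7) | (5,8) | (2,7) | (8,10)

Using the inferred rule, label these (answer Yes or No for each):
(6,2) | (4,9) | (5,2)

The rule appears to be: first > second.
(6,2) — 6 > 2, hence Yes.
(4,9) — 4 < 9, hence No.
(5,2) — 5 > 2, hence Yes.

Yes, No, Yes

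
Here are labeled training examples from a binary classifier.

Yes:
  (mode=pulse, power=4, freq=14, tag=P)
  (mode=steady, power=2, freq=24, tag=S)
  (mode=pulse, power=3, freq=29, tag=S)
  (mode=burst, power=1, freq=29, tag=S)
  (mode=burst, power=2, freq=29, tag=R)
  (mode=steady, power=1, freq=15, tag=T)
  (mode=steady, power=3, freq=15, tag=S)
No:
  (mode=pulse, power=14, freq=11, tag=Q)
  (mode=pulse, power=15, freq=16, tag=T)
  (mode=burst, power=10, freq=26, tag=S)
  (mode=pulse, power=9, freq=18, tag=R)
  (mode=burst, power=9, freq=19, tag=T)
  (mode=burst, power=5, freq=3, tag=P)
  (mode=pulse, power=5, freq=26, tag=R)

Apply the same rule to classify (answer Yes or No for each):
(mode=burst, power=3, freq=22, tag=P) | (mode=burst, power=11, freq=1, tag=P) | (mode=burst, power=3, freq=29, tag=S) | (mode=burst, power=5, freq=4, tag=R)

Yes, No, Yes, No

The distinguishing property — power ≤ 4 — holds for all the 'Yes' cases and none of the 'No' cases.
(mode=burst, power=3, freq=22, tag=P): power = 3 — meets the rule, so Yes.
(mode=burst, power=11, freq=1, tag=P): power = 11 — lacks this property, so No.
(mode=burst, power=3, freq=29, tag=S): power = 3 — meets the rule, so Yes.
(mode=burst, power=5, freq=4, tag=R): power = 5 — lacks this property, so No.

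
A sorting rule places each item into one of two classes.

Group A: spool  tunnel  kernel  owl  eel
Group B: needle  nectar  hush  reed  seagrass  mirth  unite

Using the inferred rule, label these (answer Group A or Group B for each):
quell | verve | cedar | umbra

Group A, Group B, Group B, Group B

Looking at the examples, the only property every 'Group A' case has and every 'Group B' case lacks is: ends with 'l'.
quell: ends with 'l', satisfies this → Group A.
verve: ends with 'e', doesn't qualify → Group B.
cedar: ends with 'r', doesn't qualify → Group B.
umbra: ends with 'a', doesn't qualify → Group B.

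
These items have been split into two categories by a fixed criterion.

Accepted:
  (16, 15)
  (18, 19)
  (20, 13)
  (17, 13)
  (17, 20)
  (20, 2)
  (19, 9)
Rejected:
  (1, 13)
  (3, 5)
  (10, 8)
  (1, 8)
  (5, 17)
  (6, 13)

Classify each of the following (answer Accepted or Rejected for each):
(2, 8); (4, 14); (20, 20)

The rule appears to be: first ≥ 13.

Rejected, Rejected, Accepted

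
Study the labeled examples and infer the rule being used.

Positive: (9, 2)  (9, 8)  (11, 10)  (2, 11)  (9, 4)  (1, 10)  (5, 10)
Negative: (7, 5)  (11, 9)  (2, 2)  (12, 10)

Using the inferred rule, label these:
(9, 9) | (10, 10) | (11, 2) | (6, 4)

Negative, Negative, Positive, Negative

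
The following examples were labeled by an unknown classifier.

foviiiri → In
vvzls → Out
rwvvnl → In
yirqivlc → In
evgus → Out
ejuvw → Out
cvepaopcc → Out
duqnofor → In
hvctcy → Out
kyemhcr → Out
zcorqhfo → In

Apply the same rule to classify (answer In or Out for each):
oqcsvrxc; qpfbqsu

In, Out

The pattern is that an item is 'In' exactly when: even length AND contains 'r'.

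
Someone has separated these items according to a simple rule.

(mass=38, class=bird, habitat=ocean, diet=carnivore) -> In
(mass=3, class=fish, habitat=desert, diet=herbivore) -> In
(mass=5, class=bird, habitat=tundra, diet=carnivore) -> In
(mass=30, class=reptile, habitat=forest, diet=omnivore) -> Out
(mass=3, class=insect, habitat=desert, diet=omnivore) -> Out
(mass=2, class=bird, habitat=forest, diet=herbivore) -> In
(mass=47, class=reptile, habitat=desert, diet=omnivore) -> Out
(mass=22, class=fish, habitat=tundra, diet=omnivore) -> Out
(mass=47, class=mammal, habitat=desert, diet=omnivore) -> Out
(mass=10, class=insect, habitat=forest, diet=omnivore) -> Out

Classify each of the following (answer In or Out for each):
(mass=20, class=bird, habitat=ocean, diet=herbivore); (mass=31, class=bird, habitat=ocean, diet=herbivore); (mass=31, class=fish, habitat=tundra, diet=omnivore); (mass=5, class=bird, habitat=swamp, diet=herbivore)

One predicate separates the groups cleanly: diet is not omnivore.

In, In, Out, In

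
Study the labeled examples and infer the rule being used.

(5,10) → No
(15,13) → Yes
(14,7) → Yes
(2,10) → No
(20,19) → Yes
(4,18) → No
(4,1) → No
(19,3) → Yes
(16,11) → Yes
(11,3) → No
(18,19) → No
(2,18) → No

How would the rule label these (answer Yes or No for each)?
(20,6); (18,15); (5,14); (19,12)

A rule that fits every label: first > second AND sum ≥ 15 — true of each 'Yes' example, false of each 'No' one.

Yes, Yes, No, Yes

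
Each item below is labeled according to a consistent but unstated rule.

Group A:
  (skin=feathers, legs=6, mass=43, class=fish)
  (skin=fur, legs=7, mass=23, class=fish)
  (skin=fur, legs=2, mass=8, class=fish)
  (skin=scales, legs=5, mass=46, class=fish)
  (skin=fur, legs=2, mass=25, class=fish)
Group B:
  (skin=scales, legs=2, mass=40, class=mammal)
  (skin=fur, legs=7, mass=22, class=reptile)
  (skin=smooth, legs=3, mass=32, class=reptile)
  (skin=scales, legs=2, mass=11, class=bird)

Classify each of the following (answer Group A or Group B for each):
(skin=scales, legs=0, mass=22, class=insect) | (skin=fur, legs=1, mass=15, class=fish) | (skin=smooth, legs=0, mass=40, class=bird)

Group B, Group A, Group B

The distinguishing property — class is fish — holds for all the 'Group A' cases and none of the 'Group B' cases.
Group B: (skin=scales, legs=0, mass=22, class=insect), since class is insect. Group A: (skin=fur, legs=1, mass=15, class=fish), since class is fish. Group B: (skin=smooth, legs=0, mass=40, class=bird), since class is bird.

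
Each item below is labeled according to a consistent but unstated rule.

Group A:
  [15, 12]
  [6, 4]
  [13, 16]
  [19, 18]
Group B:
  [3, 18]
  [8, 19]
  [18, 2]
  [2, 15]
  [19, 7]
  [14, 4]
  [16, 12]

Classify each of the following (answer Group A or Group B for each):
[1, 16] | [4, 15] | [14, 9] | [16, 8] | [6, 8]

Group B, Group B, Group B, Group B, Group A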